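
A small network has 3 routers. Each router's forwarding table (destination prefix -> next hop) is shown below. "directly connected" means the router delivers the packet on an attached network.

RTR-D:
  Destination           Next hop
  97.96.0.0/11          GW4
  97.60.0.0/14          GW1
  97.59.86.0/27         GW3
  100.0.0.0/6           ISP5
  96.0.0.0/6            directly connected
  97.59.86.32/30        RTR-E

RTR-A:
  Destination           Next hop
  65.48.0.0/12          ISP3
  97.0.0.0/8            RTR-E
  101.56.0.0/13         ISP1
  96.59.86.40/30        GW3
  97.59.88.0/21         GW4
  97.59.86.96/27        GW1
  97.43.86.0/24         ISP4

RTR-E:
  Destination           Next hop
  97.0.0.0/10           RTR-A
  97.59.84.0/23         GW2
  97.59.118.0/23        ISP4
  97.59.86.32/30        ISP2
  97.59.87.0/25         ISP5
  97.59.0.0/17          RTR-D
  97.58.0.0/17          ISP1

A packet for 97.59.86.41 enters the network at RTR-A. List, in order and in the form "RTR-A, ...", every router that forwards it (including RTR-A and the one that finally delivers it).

RTR-A, RTR-E, RTR-D

At RTR-A: longest match for 97.59.86.41 is 97.0.0.0/8 -> RTR-E
At RTR-E: longest match for 97.59.86.41 is 97.59.0.0/17 -> RTR-D
At RTR-D: longest match for 97.59.86.41 is 96.0.0.0/6 -> directly connected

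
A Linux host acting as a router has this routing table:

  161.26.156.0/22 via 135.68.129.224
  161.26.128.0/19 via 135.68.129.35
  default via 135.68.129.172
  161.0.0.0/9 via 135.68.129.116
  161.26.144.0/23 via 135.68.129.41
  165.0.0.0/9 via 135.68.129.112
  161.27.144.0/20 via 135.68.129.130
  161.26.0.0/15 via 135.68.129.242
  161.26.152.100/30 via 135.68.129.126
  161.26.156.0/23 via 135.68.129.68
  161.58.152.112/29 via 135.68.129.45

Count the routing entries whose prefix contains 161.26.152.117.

4

Prefixes containing 161.26.152.117:
  0.0.0.0/0 (default, matches everything)
  161.0.0.0/9 (161.0.0.0 - 161.127.255.255)
  161.26.0.0/15 (161.26.0.0 - 161.27.255.255)
  161.26.128.0/19 (161.26.128.0 - 161.26.159.255)
Total matching entries: 4.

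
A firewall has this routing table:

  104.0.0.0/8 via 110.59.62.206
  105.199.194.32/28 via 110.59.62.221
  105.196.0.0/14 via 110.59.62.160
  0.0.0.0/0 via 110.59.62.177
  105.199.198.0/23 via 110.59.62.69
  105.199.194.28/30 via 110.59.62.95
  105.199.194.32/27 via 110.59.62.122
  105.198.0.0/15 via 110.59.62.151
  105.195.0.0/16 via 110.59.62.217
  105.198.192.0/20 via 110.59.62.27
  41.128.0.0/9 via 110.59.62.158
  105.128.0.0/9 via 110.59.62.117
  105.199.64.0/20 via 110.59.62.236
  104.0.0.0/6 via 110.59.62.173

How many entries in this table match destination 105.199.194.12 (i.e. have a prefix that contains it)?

Prefixes containing 105.199.194.12:
  0.0.0.0/0 (default, matches everything)
  104.0.0.0/6 (104.0.0.0 - 107.255.255.255)
  105.128.0.0/9 (105.128.0.0 - 105.255.255.255)
  105.196.0.0/14 (105.196.0.0 - 105.199.255.255)
  105.198.0.0/15 (105.198.0.0 - 105.199.255.255)
Total matching entries: 5.

5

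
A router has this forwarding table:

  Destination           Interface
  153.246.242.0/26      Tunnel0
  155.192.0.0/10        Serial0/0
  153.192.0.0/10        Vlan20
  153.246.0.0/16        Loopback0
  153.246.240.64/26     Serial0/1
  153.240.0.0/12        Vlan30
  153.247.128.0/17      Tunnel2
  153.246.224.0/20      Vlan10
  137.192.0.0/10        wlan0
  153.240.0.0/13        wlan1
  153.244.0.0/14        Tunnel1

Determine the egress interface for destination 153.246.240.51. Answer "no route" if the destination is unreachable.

Loopback0

Routes whose prefix contains 153.246.240.51:
  153.192.0.0/10 (153.192.0.0 - 153.255.255.255) -> Vlan20
  153.240.0.0/12 (153.240.0.0 - 153.255.255.255) -> Vlan30
  153.240.0.0/13 (153.240.0.0 - 153.247.255.255) -> wlan1
  153.244.0.0/14 (153.244.0.0 - 153.247.255.255) -> Tunnel1
  153.246.0.0/16 (153.246.0.0 - 153.246.255.255) -> Loopback0
More-specific entries that do NOT match:
  153.246.242.0/26 (153.246.242.0 - 153.246.242.63) does not contain 153.246.240.51
  153.246.240.64/26 (153.246.240.64 - 153.246.240.127) does not contain 153.246.240.51
  153.246.224.0/20 (153.246.224.0 - 153.246.239.255) does not contain 153.246.240.51
  153.247.128.0/17 (153.247.128.0 - 153.247.255.255) does not contain 153.246.240.51
Longest matching prefix is /16 -> interface Loopback0.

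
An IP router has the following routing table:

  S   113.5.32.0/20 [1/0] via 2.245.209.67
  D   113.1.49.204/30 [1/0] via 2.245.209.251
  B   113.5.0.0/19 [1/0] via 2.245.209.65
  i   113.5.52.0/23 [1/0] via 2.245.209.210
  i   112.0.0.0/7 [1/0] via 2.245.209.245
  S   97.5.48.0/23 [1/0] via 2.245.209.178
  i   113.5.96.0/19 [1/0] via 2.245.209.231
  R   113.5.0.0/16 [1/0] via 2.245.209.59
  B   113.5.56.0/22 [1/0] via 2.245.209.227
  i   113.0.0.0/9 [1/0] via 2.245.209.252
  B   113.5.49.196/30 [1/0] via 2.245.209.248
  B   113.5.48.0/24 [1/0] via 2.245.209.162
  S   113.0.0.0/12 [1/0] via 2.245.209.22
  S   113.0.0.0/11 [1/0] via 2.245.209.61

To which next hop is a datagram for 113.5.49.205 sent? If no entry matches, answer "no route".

2.245.209.59

Routes whose prefix contains 113.5.49.205:
  112.0.0.0/7 (112.0.0.0 - 113.255.255.255) -> 2.245.209.245
  113.0.0.0/9 (113.0.0.0 - 113.127.255.255) -> 2.245.209.252
  113.0.0.0/11 (113.0.0.0 - 113.31.255.255) -> 2.245.209.61
  113.0.0.0/12 (113.0.0.0 - 113.15.255.255) -> 2.245.209.22
  113.5.0.0/16 (113.5.0.0 - 113.5.255.255) -> 2.245.209.59
More-specific entries that do NOT match:
  113.1.49.204/30 (113.1.49.204 - 113.1.49.207) does not contain 113.5.49.205
  113.5.49.196/30 (113.5.49.196 - 113.5.49.199) does not contain 113.5.49.205
  113.5.48.0/24 (113.5.48.0 - 113.5.48.255) does not contain 113.5.49.205
  113.5.52.0/23 (113.5.52.0 - 113.5.53.255) does not contain 113.5.49.205
  97.5.48.0/23 (97.5.48.0 - 97.5.49.255) does not contain 113.5.49.205
  113.5.56.0/22 (113.5.56.0 - 113.5.59.255) does not contain 113.5.49.205
  113.5.32.0/20 (113.5.32.0 - 113.5.47.255) does not contain 113.5.49.205
  113.5.0.0/19 (113.5.0.0 - 113.5.31.255) does not contain 113.5.49.205
  113.5.96.0/19 (113.5.96.0 - 113.5.127.255) does not contain 113.5.49.205
Longest matching prefix is /16 -> next hop 2.245.209.59.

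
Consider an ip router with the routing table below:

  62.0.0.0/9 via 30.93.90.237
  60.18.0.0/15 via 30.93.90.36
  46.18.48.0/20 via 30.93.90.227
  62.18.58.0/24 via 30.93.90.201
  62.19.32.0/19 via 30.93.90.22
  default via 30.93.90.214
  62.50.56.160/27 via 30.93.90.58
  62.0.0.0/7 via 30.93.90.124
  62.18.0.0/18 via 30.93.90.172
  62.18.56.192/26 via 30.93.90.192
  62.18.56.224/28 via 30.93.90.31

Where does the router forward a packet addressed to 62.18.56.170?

Routes whose prefix contains 62.18.56.170:
  0.0.0.0/0 (default, matches everything) -> 30.93.90.214
  62.0.0.0/7 (62.0.0.0 - 63.255.255.255) -> 30.93.90.124
  62.0.0.0/9 (62.0.0.0 - 62.127.255.255) -> 30.93.90.237
  62.18.0.0/18 (62.18.0.0 - 62.18.63.255) -> 30.93.90.172
More-specific entries that do NOT match:
  62.18.56.224/28 (62.18.56.224 - 62.18.56.239) does not contain 62.18.56.170
  62.50.56.160/27 (62.50.56.160 - 62.50.56.191) does not contain 62.18.56.170
  62.18.56.192/26 (62.18.56.192 - 62.18.56.255) does not contain 62.18.56.170
  62.18.58.0/24 (62.18.58.0 - 62.18.58.255) does not contain 62.18.56.170
  46.18.48.0/20 (46.18.48.0 - 46.18.63.255) does not contain 62.18.56.170
  62.19.32.0/19 (62.19.32.0 - 62.19.63.255) does not contain 62.18.56.170
Longest matching prefix is /18 -> next hop 30.93.90.172.

30.93.90.172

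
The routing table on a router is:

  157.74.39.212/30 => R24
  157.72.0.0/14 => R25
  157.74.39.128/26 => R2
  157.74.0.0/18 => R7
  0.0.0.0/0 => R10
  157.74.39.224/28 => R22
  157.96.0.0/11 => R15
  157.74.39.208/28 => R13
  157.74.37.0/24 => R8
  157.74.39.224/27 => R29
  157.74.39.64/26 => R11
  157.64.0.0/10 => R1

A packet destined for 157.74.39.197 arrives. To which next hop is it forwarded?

R7

Routes whose prefix contains 157.74.39.197:
  0.0.0.0/0 (default, matches everything) -> R10
  157.64.0.0/10 (157.64.0.0 - 157.127.255.255) -> R1
  157.72.0.0/14 (157.72.0.0 - 157.75.255.255) -> R25
  157.74.0.0/18 (157.74.0.0 - 157.74.63.255) -> R7
More-specific entries that do NOT match:
  157.74.39.212/30 (157.74.39.212 - 157.74.39.215) does not contain 157.74.39.197
  157.74.39.224/28 (157.74.39.224 - 157.74.39.239) does not contain 157.74.39.197
  157.74.39.208/28 (157.74.39.208 - 157.74.39.223) does not contain 157.74.39.197
  157.74.39.224/27 (157.74.39.224 - 157.74.39.255) does not contain 157.74.39.197
  157.74.39.128/26 (157.74.39.128 - 157.74.39.191) does not contain 157.74.39.197
  157.74.39.64/26 (157.74.39.64 - 157.74.39.127) does not contain 157.74.39.197
  157.74.37.0/24 (157.74.37.0 - 157.74.37.255) does not contain 157.74.39.197
Longest matching prefix is /18 -> next hop R7.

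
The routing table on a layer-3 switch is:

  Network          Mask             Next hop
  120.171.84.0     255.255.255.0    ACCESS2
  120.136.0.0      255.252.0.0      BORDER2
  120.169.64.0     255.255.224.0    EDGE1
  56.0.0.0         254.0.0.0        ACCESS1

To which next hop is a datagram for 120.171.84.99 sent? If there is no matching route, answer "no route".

ACCESS2

Routes whose prefix contains 120.171.84.99:
  120.171.84.0/24 (120.171.84.0 - 120.171.84.255) -> ACCESS2
Longest matching prefix is /24 -> next hop ACCESS2.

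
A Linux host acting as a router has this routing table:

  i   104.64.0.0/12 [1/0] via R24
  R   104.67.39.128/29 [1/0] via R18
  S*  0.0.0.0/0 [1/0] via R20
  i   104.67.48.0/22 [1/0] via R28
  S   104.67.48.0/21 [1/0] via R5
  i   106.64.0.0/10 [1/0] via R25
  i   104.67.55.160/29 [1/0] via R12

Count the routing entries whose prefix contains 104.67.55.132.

Prefixes containing 104.67.55.132:
  0.0.0.0/0 (default, matches everything)
  104.64.0.0/12 (104.64.0.0 - 104.79.255.255)
  104.67.48.0/21 (104.67.48.0 - 104.67.55.255)
Total matching entries: 3.

3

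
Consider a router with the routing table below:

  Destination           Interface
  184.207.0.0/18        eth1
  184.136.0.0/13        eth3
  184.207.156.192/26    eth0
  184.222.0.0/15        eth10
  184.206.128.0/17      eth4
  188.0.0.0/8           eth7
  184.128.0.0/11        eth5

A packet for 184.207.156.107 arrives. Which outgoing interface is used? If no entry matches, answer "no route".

no route

No entry's prefix contains 184.207.156.107; there is no default route.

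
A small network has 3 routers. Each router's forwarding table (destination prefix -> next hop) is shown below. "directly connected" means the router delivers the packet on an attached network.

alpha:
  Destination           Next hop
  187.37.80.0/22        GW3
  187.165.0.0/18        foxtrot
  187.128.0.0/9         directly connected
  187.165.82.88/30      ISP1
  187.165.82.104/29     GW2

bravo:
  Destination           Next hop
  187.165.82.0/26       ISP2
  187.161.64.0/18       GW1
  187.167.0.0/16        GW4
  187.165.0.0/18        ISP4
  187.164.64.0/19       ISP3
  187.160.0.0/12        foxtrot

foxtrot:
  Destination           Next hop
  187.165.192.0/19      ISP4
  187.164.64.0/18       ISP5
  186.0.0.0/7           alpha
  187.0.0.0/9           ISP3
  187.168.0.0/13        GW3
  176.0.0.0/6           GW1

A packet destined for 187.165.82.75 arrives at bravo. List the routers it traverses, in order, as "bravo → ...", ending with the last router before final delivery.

bravo → foxtrot → alpha

At bravo: longest match for 187.165.82.75 is 187.160.0.0/12 -> foxtrot
At foxtrot: longest match for 187.165.82.75 is 186.0.0.0/7 -> alpha
At alpha: longest match for 187.165.82.75 is 187.128.0.0/9 -> directly connected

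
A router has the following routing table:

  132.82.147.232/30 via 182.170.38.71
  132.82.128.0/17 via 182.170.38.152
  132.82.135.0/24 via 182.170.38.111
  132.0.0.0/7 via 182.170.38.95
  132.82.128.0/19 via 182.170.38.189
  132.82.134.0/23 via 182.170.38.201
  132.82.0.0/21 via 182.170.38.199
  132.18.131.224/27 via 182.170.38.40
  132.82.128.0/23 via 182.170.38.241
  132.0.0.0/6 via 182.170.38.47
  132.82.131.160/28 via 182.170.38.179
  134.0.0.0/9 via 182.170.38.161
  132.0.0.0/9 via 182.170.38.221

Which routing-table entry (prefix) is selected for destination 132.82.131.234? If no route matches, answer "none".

Entries matching 132.82.131.234:
  132.0.0.0/6 (132.0.0.0 - 135.255.255.255)
  132.0.0.0/7 (132.0.0.0 - 133.255.255.255)
  132.0.0.0/9 (132.0.0.0 - 132.127.255.255)
  132.82.128.0/17 (132.82.128.0 - 132.82.255.255)
  132.82.128.0/19 (132.82.128.0 - 132.82.159.255)
Most specific is 132.82.128.0/19.

132.82.128.0/19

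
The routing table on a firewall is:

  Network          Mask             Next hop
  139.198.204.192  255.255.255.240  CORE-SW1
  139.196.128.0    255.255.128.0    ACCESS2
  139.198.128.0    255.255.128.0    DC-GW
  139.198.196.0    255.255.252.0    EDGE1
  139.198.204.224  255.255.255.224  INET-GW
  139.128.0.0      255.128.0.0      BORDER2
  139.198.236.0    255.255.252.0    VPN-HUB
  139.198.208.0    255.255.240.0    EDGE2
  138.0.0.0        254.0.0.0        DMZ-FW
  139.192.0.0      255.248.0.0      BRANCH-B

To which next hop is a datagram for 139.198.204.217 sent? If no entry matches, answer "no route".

Routes whose prefix contains 139.198.204.217:
  138.0.0.0/7 (138.0.0.0 - 139.255.255.255) -> DMZ-FW
  139.128.0.0/9 (139.128.0.0 - 139.255.255.255) -> BORDER2
  139.192.0.0/13 (139.192.0.0 - 139.199.255.255) -> BRANCH-B
  139.198.128.0/17 (139.198.128.0 - 139.198.255.255) -> DC-GW
More-specific entries that do NOT match:
  139.198.204.192/28 (139.198.204.192 - 139.198.204.207) does not contain 139.198.204.217
  139.198.204.224/27 (139.198.204.224 - 139.198.204.255) does not contain 139.198.204.217
  139.198.196.0/22 (139.198.196.0 - 139.198.199.255) does not contain 139.198.204.217
  139.198.236.0/22 (139.198.236.0 - 139.198.239.255) does not contain 139.198.204.217
  139.198.208.0/20 (139.198.208.0 - 139.198.223.255) does not contain 139.198.204.217
Longest matching prefix is /17 -> next hop DC-GW.

DC-GW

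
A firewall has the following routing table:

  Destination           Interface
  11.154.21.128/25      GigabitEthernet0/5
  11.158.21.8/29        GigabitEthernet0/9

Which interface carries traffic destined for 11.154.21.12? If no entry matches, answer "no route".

no route

No entry's prefix contains 11.154.21.12; there is no default route.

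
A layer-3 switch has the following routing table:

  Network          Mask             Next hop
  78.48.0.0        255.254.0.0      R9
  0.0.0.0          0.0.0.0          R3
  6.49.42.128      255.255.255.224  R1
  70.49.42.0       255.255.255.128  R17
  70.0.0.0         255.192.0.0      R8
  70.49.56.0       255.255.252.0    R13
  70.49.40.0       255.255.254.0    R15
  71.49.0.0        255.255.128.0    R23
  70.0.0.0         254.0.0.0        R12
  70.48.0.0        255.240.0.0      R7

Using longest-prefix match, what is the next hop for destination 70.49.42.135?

Routes whose prefix contains 70.49.42.135:
  0.0.0.0/0 (default, matches everything) -> R3
  70.0.0.0/7 (70.0.0.0 - 71.255.255.255) -> R12
  70.0.0.0/10 (70.0.0.0 - 70.63.255.255) -> R8
  70.48.0.0/12 (70.48.0.0 - 70.63.255.255) -> R7
More-specific entries that do NOT match:
  6.49.42.128/27 (6.49.42.128 - 6.49.42.159) does not contain 70.49.42.135
  70.49.42.0/25 (70.49.42.0 - 70.49.42.127) does not contain 70.49.42.135
  70.49.40.0/23 (70.49.40.0 - 70.49.41.255) does not contain 70.49.42.135
  70.49.56.0/22 (70.49.56.0 - 70.49.59.255) does not contain 70.49.42.135
  71.49.0.0/17 (71.49.0.0 - 71.49.127.255) does not contain 70.49.42.135
  78.48.0.0/15 (78.48.0.0 - 78.49.255.255) does not contain 70.49.42.135
Longest matching prefix is /12 -> next hop R7.

R7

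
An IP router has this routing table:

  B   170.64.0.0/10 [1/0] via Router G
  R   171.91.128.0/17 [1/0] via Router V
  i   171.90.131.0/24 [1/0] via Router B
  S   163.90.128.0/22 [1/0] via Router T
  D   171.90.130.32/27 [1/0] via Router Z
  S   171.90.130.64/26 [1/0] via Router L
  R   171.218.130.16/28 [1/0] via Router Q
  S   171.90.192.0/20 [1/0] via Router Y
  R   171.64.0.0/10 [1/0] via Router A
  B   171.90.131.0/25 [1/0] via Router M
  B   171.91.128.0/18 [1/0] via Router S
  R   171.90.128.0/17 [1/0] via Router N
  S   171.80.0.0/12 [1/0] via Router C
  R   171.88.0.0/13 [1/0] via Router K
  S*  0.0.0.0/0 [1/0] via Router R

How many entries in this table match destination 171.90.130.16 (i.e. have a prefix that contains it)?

Prefixes containing 171.90.130.16:
  0.0.0.0/0 (default, matches everything)
  171.64.0.0/10 (171.64.0.0 - 171.127.255.255)
  171.80.0.0/12 (171.80.0.0 - 171.95.255.255)
  171.88.0.0/13 (171.88.0.0 - 171.95.255.255)
  171.90.128.0/17 (171.90.128.0 - 171.90.255.255)
Total matching entries: 5.

5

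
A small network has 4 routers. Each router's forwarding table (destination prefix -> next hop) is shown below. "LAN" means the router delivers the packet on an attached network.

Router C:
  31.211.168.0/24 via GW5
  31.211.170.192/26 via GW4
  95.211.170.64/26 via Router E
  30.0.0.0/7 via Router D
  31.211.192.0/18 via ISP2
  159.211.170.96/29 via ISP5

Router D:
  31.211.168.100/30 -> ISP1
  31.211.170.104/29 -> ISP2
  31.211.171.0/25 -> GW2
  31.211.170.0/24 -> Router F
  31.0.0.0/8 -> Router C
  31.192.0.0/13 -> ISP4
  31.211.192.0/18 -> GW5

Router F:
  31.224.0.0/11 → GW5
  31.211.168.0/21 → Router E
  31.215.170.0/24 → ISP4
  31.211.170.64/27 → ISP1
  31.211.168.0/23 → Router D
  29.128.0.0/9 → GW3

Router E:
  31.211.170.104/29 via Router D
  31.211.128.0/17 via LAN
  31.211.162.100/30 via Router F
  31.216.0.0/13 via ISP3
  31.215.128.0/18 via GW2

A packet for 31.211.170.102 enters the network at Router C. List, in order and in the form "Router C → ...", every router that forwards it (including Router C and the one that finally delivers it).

At Router C: longest match for 31.211.170.102 is 30.0.0.0/7 -> Router D
At Router D: longest match for 31.211.170.102 is 31.211.170.0/24 -> Router F
At Router F: longest match for 31.211.170.102 is 31.211.168.0/21 -> Router E
At Router E: longest match for 31.211.170.102 is 31.211.128.0/17 -> LAN

Router C → Router D → Router F → Router E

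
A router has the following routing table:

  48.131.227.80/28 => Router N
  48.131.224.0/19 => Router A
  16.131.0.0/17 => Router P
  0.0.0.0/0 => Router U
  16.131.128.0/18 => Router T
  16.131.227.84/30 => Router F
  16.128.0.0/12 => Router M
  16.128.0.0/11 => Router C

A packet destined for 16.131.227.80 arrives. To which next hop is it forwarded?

Routes whose prefix contains 16.131.227.80:
  0.0.0.0/0 (default, matches everything) -> Router U
  16.128.0.0/11 (16.128.0.0 - 16.159.255.255) -> Router C
  16.128.0.0/12 (16.128.0.0 - 16.143.255.255) -> Router M
More-specific entries that do NOT match:
  16.131.227.84/30 (16.131.227.84 - 16.131.227.87) does not contain 16.131.227.80
  48.131.227.80/28 (48.131.227.80 - 48.131.227.95) does not contain 16.131.227.80
  48.131.224.0/19 (48.131.224.0 - 48.131.255.255) does not contain 16.131.227.80
  16.131.128.0/18 (16.131.128.0 - 16.131.191.255) does not contain 16.131.227.80
  16.131.0.0/17 (16.131.0.0 - 16.131.127.255) does not contain 16.131.227.80
Longest matching prefix is /12 -> next hop Router M.

Router M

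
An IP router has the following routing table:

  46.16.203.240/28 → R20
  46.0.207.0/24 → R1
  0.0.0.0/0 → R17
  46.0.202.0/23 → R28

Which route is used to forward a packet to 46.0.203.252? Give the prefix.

46.0.202.0/23

Entries matching 46.0.203.252:
  0.0.0.0/0 (default, matches everything)
  46.0.202.0/23 (46.0.202.0 - 46.0.203.255)
Most specific is 46.0.202.0/23.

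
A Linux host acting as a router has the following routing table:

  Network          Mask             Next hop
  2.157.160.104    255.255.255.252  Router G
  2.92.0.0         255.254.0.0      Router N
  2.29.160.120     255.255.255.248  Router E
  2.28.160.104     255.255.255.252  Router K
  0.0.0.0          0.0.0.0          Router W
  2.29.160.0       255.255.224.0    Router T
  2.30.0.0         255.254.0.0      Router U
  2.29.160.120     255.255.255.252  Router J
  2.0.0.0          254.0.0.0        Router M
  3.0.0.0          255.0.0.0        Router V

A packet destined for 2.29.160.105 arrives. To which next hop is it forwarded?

Router T

Routes whose prefix contains 2.29.160.105:
  0.0.0.0/0 (default, matches everything) -> Router W
  2.0.0.0/7 (2.0.0.0 - 3.255.255.255) -> Router M
  2.29.160.0/19 (2.29.160.0 - 2.29.191.255) -> Router T
More-specific entries that do NOT match:
  2.157.160.104/30 (2.157.160.104 - 2.157.160.107) does not contain 2.29.160.105
  2.28.160.104/30 (2.28.160.104 - 2.28.160.107) does not contain 2.29.160.105
  2.29.160.120/30 (2.29.160.120 - 2.29.160.123) does not contain 2.29.160.105
  2.29.160.120/29 (2.29.160.120 - 2.29.160.127) does not contain 2.29.160.105
Longest matching prefix is /19 -> next hop Router T.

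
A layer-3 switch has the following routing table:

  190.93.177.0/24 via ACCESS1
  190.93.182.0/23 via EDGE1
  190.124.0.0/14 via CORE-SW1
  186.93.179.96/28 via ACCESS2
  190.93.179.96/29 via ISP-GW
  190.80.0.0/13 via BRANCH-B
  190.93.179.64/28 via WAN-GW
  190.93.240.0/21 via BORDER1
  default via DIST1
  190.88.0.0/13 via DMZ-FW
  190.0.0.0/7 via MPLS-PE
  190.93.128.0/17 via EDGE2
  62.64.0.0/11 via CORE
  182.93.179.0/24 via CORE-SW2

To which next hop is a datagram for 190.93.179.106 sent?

Routes whose prefix contains 190.93.179.106:
  0.0.0.0/0 (default, matches everything) -> DIST1
  190.0.0.0/7 (190.0.0.0 - 191.255.255.255) -> MPLS-PE
  190.88.0.0/13 (190.88.0.0 - 190.95.255.255) -> DMZ-FW
  190.93.128.0/17 (190.93.128.0 - 190.93.255.255) -> EDGE2
More-specific entries that do NOT match:
  190.93.179.96/29 (190.93.179.96 - 190.93.179.103) does not contain 190.93.179.106
  186.93.179.96/28 (186.93.179.96 - 186.93.179.111) does not contain 190.93.179.106
  190.93.179.64/28 (190.93.179.64 - 190.93.179.79) does not contain 190.93.179.106
  190.93.177.0/24 (190.93.177.0 - 190.93.177.255) does not contain 190.93.179.106
  182.93.179.0/24 (182.93.179.0 - 182.93.179.255) does not contain 190.93.179.106
  190.93.182.0/23 (190.93.182.0 - 190.93.183.255) does not contain 190.93.179.106
  190.93.240.0/21 (190.93.240.0 - 190.93.247.255) does not contain 190.93.179.106
Longest matching prefix is /17 -> next hop EDGE2.

EDGE2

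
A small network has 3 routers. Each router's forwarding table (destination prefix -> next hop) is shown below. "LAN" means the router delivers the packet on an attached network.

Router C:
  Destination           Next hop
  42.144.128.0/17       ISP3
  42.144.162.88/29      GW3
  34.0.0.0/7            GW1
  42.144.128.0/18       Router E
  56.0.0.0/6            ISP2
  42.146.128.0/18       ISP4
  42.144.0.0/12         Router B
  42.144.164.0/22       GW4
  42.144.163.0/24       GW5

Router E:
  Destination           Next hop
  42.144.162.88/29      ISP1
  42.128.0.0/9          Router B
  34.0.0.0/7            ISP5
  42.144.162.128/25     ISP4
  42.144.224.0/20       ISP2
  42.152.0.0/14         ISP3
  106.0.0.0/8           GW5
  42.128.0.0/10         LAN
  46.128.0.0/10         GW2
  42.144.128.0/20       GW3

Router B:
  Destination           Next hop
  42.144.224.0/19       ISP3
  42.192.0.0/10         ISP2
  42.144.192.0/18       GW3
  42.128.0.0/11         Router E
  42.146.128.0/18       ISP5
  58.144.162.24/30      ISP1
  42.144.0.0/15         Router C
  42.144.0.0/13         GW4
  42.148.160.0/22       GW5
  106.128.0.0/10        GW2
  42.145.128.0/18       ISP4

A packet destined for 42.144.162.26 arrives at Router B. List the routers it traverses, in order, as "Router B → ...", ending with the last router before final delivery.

Router B → Router C → Router E

At Router B: longest match for 42.144.162.26 is 42.144.0.0/15 -> Router C
At Router C: longest match for 42.144.162.26 is 42.144.128.0/18 -> Router E
At Router E: longest match for 42.144.162.26 is 42.128.0.0/10 -> LAN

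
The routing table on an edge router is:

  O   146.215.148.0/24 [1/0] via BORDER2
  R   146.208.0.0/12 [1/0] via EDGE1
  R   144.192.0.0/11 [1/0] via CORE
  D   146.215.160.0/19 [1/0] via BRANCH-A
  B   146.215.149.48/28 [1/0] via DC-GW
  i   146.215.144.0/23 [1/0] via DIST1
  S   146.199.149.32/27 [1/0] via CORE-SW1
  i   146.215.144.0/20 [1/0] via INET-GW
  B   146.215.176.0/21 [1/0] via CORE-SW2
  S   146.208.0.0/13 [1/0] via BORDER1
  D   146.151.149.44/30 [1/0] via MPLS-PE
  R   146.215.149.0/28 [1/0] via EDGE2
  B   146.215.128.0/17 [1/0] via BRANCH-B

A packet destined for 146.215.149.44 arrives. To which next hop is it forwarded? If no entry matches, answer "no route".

Routes whose prefix contains 146.215.149.44:
  146.208.0.0/12 (146.208.0.0 - 146.223.255.255) -> EDGE1
  146.208.0.0/13 (146.208.0.0 - 146.215.255.255) -> BORDER1
  146.215.128.0/17 (146.215.128.0 - 146.215.255.255) -> BRANCH-B
  146.215.144.0/20 (146.215.144.0 - 146.215.159.255) -> INET-GW
More-specific entries that do NOT match:
  146.151.149.44/30 (146.151.149.44 - 146.151.149.47) does not contain 146.215.149.44
  146.215.149.48/28 (146.215.149.48 - 146.215.149.63) does not contain 146.215.149.44
  146.215.149.0/28 (146.215.149.0 - 146.215.149.15) does not contain 146.215.149.44
  146.199.149.32/27 (146.199.149.32 - 146.199.149.63) does not contain 146.215.149.44
  146.215.148.0/24 (146.215.148.0 - 146.215.148.255) does not contain 146.215.149.44
  146.215.144.0/23 (146.215.144.0 - 146.215.145.255) does not contain 146.215.149.44
  146.215.176.0/21 (146.215.176.0 - 146.215.183.255) does not contain 146.215.149.44
Longest matching prefix is /20 -> next hop INET-GW.

INET-GW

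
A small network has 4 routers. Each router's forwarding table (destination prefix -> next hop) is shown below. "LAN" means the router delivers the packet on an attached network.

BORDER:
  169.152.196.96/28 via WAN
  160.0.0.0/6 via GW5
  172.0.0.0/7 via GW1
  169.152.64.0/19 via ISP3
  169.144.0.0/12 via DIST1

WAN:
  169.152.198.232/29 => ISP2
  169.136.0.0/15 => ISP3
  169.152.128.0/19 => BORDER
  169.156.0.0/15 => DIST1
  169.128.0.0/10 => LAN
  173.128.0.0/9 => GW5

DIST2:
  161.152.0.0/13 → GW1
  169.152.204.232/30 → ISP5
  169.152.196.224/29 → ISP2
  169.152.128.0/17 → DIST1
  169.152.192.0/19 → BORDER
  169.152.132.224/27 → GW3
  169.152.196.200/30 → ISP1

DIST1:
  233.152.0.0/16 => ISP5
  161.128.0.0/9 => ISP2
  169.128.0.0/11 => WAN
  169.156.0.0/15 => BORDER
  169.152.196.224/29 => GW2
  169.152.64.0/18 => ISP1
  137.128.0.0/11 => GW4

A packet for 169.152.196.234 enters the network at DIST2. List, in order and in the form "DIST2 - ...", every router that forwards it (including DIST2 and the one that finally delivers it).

DIST2 - BORDER - DIST1 - WAN

At DIST2: longest match for 169.152.196.234 is 169.152.192.0/19 -> BORDER
At BORDER: longest match for 169.152.196.234 is 169.144.0.0/12 -> DIST1
At DIST1: longest match for 169.152.196.234 is 169.128.0.0/11 -> WAN
At WAN: longest match for 169.152.196.234 is 169.128.0.0/10 -> LAN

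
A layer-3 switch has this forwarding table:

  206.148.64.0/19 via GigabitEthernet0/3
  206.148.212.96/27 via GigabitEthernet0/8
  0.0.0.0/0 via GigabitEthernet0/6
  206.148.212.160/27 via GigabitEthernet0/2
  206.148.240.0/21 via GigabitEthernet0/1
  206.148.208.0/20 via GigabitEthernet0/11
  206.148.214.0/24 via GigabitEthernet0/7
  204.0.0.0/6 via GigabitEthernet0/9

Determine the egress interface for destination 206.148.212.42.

Routes whose prefix contains 206.148.212.42:
  0.0.0.0/0 (default, matches everything) -> GigabitEthernet0/6
  204.0.0.0/6 (204.0.0.0 - 207.255.255.255) -> GigabitEthernet0/9
  206.148.208.0/20 (206.148.208.0 - 206.148.223.255) -> GigabitEthernet0/11
More-specific entries that do NOT match:
  206.148.212.96/27 (206.148.212.96 - 206.148.212.127) does not contain 206.148.212.42
  206.148.212.160/27 (206.148.212.160 - 206.148.212.191) does not contain 206.148.212.42
  206.148.214.0/24 (206.148.214.0 - 206.148.214.255) does not contain 206.148.212.42
  206.148.240.0/21 (206.148.240.0 - 206.148.247.255) does not contain 206.148.212.42
Longest matching prefix is /20 -> interface GigabitEthernet0/11.

GigabitEthernet0/11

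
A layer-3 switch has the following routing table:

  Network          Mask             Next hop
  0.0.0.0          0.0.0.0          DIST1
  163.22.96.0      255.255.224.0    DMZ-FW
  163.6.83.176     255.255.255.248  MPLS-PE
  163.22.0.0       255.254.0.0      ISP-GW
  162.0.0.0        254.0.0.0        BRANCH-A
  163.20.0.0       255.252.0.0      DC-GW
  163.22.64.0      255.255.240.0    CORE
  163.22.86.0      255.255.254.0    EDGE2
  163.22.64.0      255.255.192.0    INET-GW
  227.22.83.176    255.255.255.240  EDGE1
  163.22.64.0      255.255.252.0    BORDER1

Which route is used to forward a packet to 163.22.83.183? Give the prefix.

163.22.64.0/18

Entries matching 163.22.83.183:
  0.0.0.0/0 (default, matches everything)
  162.0.0.0/7 (162.0.0.0 - 163.255.255.255)
  163.20.0.0/14 (163.20.0.0 - 163.23.255.255)
  163.22.0.0/15 (163.22.0.0 - 163.23.255.255)
  163.22.64.0/18 (163.22.64.0 - 163.22.127.255)
Most specific is 163.22.64.0/18.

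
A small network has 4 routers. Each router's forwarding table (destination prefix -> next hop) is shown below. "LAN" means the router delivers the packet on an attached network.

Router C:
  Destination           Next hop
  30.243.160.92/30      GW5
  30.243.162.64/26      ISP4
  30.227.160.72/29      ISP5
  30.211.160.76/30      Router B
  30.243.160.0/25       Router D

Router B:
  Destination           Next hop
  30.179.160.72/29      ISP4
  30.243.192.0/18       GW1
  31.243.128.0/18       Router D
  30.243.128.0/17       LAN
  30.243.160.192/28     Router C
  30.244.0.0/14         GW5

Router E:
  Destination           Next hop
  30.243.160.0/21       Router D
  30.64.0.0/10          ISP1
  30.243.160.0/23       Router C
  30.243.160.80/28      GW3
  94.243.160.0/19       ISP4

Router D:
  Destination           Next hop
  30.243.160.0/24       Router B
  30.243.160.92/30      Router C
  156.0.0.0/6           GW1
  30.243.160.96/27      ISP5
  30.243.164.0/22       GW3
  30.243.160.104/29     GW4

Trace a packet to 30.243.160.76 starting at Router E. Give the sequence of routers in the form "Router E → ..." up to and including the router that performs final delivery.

Router E → Router C → Router D → Router B

At Router E: longest match for 30.243.160.76 is 30.243.160.0/23 -> Router C
At Router C: longest match for 30.243.160.76 is 30.243.160.0/25 -> Router D
At Router D: longest match for 30.243.160.76 is 30.243.160.0/24 -> Router B
At Router B: longest match for 30.243.160.76 is 30.243.128.0/17 -> LAN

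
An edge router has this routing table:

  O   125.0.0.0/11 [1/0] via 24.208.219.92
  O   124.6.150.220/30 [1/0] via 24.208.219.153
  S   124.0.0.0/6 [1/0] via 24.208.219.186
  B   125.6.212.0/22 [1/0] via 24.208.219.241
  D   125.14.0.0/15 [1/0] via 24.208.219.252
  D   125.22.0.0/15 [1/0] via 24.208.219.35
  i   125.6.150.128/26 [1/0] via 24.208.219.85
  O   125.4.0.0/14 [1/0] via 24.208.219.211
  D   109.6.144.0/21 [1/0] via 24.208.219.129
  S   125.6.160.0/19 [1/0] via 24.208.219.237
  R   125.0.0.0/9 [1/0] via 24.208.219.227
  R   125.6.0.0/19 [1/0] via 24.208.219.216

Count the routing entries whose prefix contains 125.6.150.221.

4

Prefixes containing 125.6.150.221:
  124.0.0.0/6 (124.0.0.0 - 127.255.255.255)
  125.0.0.0/9 (125.0.0.0 - 125.127.255.255)
  125.0.0.0/11 (125.0.0.0 - 125.31.255.255)
  125.4.0.0/14 (125.4.0.0 - 125.7.255.255)
Total matching entries: 4.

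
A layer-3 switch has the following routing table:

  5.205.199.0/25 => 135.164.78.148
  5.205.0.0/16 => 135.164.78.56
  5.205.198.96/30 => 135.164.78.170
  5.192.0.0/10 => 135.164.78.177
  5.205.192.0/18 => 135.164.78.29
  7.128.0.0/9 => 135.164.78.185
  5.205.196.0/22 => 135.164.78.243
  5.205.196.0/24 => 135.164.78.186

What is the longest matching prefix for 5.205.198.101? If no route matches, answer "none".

5.205.196.0/22

Entries matching 5.205.198.101:
  5.192.0.0/10 (5.192.0.0 - 5.255.255.255)
  5.205.0.0/16 (5.205.0.0 - 5.205.255.255)
  5.205.192.0/18 (5.205.192.0 - 5.205.255.255)
  5.205.196.0/22 (5.205.196.0 - 5.205.199.255)
Most specific is 5.205.196.0/22.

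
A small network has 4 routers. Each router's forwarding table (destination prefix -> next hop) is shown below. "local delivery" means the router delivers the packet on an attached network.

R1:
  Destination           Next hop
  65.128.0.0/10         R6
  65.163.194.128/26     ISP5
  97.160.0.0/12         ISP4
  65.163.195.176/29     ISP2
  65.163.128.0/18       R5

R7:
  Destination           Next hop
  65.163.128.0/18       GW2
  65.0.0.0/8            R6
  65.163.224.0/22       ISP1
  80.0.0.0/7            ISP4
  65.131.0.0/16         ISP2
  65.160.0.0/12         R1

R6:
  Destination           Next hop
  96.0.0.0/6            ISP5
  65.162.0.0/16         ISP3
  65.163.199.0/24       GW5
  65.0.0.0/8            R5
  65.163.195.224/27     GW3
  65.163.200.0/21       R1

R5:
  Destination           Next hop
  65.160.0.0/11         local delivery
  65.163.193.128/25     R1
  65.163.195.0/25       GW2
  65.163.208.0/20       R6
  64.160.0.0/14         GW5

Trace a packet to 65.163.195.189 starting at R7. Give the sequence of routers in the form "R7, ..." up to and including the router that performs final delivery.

R7, R1, R6, R5

At R7: longest match for 65.163.195.189 is 65.160.0.0/12 -> R1
At R1: longest match for 65.163.195.189 is 65.128.0.0/10 -> R6
At R6: longest match for 65.163.195.189 is 65.0.0.0/8 -> R5
At R5: longest match for 65.163.195.189 is 65.160.0.0/11 -> local delivery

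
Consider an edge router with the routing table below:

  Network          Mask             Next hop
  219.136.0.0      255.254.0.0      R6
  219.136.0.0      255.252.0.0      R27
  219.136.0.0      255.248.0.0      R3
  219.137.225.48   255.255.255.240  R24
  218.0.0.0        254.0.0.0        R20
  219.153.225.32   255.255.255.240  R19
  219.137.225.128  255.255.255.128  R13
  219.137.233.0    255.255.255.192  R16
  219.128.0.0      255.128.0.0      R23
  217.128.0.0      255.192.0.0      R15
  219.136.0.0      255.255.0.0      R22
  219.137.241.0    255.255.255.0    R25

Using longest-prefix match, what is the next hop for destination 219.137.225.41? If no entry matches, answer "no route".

R6

Routes whose prefix contains 219.137.225.41:
  218.0.0.0/7 (218.0.0.0 - 219.255.255.255) -> R20
  219.128.0.0/9 (219.128.0.0 - 219.255.255.255) -> R23
  219.136.0.0/13 (219.136.0.0 - 219.143.255.255) -> R3
  219.136.0.0/14 (219.136.0.0 - 219.139.255.255) -> R27
  219.136.0.0/15 (219.136.0.0 - 219.137.255.255) -> R6
More-specific entries that do NOT match:
  219.137.225.48/28 (219.137.225.48 - 219.137.225.63) does not contain 219.137.225.41
  219.153.225.32/28 (219.153.225.32 - 219.153.225.47) does not contain 219.137.225.41
  219.137.233.0/26 (219.137.233.0 - 219.137.233.63) does not contain 219.137.225.41
  219.137.225.128/25 (219.137.225.128 - 219.137.225.255) does not contain 219.137.225.41
  219.137.241.0/24 (219.137.241.0 - 219.137.241.255) does not contain 219.137.225.41
  219.136.0.0/16 (219.136.0.0 - 219.136.255.255) does not contain 219.137.225.41
Longest matching prefix is /15 -> next hop R6.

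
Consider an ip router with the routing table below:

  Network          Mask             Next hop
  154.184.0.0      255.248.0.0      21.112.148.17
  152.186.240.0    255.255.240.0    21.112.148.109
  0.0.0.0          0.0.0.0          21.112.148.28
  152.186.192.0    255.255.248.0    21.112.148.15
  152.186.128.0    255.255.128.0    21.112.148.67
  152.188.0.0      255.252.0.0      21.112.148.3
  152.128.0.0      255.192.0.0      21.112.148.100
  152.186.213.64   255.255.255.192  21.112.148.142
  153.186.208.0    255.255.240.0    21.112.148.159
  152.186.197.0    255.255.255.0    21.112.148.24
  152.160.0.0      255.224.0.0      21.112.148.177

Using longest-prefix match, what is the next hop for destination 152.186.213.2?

Routes whose prefix contains 152.186.213.2:
  0.0.0.0/0 (default, matches everything) -> 21.112.148.28
  152.128.0.0/10 (152.128.0.0 - 152.191.255.255) -> 21.112.148.100
  152.160.0.0/11 (152.160.0.0 - 152.191.255.255) -> 21.112.148.177
  152.186.128.0/17 (152.186.128.0 - 152.186.255.255) -> 21.112.148.67
More-specific entries that do NOT match:
  152.186.213.64/26 (152.186.213.64 - 152.186.213.127) does not contain 152.186.213.2
  152.186.197.0/24 (152.186.197.0 - 152.186.197.255) does not contain 152.186.213.2
  152.186.192.0/21 (152.186.192.0 - 152.186.199.255) does not contain 152.186.213.2
  152.186.240.0/20 (152.186.240.0 - 152.186.255.255) does not contain 152.186.213.2
  153.186.208.0/20 (153.186.208.0 - 153.186.223.255) does not contain 152.186.213.2
Longest matching prefix is /17 -> next hop 21.112.148.67.

21.112.148.67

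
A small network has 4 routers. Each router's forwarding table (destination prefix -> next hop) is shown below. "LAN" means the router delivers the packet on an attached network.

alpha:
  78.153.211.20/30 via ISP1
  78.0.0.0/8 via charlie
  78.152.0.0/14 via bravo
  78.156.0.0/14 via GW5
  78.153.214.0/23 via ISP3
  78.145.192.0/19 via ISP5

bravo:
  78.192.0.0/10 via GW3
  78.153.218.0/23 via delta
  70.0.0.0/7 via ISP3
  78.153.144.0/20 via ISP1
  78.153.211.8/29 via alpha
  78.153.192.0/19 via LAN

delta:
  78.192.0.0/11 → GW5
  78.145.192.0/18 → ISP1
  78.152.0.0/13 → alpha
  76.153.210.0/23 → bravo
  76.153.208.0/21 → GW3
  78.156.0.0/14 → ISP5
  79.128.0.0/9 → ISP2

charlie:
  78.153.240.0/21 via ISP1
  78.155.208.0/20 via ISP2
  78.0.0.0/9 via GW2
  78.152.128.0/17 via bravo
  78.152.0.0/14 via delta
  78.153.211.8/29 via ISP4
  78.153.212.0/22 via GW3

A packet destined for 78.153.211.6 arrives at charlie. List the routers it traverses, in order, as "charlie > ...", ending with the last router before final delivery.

At charlie: longest match for 78.153.211.6 is 78.152.0.0/14 -> delta
At delta: longest match for 78.153.211.6 is 78.152.0.0/13 -> alpha
At alpha: longest match for 78.153.211.6 is 78.152.0.0/14 -> bravo
At bravo: longest match for 78.153.211.6 is 78.153.192.0/19 -> LAN

charlie > delta > alpha > bravo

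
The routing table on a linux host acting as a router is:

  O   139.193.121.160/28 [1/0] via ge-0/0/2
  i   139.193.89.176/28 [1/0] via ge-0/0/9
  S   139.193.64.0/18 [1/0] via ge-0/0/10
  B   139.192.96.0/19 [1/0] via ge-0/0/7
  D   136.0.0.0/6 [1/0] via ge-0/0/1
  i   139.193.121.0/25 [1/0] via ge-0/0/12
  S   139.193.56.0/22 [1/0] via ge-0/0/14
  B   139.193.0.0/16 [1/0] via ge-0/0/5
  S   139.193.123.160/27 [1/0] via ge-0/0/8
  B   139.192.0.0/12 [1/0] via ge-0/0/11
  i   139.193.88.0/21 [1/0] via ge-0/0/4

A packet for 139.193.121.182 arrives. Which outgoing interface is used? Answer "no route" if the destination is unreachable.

ge-0/0/10

Routes whose prefix contains 139.193.121.182:
  136.0.0.0/6 (136.0.0.0 - 139.255.255.255) -> ge-0/0/1
  139.192.0.0/12 (139.192.0.0 - 139.207.255.255) -> ge-0/0/11
  139.193.0.0/16 (139.193.0.0 - 139.193.255.255) -> ge-0/0/5
  139.193.64.0/18 (139.193.64.0 - 139.193.127.255) -> ge-0/0/10
More-specific entries that do NOT match:
  139.193.121.160/28 (139.193.121.160 - 139.193.121.175) does not contain 139.193.121.182
  139.193.89.176/28 (139.193.89.176 - 139.193.89.191) does not contain 139.193.121.182
  139.193.123.160/27 (139.193.123.160 - 139.193.123.191) does not contain 139.193.121.182
  139.193.121.0/25 (139.193.121.0 - 139.193.121.127) does not contain 139.193.121.182
  139.193.56.0/22 (139.193.56.0 - 139.193.59.255) does not contain 139.193.121.182
  139.193.88.0/21 (139.193.88.0 - 139.193.95.255) does not contain 139.193.121.182
  139.192.96.0/19 (139.192.96.0 - 139.192.127.255) does not contain 139.193.121.182
Longest matching prefix is /18 -> interface ge-0/0/10.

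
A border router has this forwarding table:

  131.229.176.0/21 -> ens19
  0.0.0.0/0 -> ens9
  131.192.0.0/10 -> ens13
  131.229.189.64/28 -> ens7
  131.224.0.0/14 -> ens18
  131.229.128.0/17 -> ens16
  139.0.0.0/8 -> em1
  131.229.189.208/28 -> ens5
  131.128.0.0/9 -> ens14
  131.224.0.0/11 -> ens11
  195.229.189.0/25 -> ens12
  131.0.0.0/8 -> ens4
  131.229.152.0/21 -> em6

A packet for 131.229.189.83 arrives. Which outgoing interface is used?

ens16

Routes whose prefix contains 131.229.189.83:
  0.0.0.0/0 (default, matches everything) -> ens9
  131.0.0.0/8 (131.0.0.0 - 131.255.255.255) -> ens4
  131.128.0.0/9 (131.128.0.0 - 131.255.255.255) -> ens14
  131.192.0.0/10 (131.192.0.0 - 131.255.255.255) -> ens13
  131.224.0.0/11 (131.224.0.0 - 131.255.255.255) -> ens11
  131.229.128.0/17 (131.229.128.0 - 131.229.255.255) -> ens16
More-specific entries that do NOT match:
  131.229.189.64/28 (131.229.189.64 - 131.229.189.79) does not contain 131.229.189.83
  131.229.189.208/28 (131.229.189.208 - 131.229.189.223) does not contain 131.229.189.83
  195.229.189.0/25 (195.229.189.0 - 195.229.189.127) does not contain 131.229.189.83
  131.229.176.0/21 (131.229.176.0 - 131.229.183.255) does not contain 131.229.189.83
  131.229.152.0/21 (131.229.152.0 - 131.229.159.255) does not contain 131.229.189.83
Longest matching prefix is /17 -> interface ens16.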